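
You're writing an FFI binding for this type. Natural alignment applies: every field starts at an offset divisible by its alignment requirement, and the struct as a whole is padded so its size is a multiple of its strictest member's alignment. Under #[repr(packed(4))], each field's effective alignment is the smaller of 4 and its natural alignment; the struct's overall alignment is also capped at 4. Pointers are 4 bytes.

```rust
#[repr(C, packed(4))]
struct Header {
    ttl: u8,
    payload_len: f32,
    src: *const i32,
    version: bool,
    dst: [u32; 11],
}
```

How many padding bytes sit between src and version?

0

ttl at 0 (size 1, align 1) → ends 1
pad 3 to align 4 for payload_len
payload_len at 4 (size 4, align 4) → ends 8
src at 8 (size 4, align 4) → ends 12
version at 12 (size 1, align 1) → ends 13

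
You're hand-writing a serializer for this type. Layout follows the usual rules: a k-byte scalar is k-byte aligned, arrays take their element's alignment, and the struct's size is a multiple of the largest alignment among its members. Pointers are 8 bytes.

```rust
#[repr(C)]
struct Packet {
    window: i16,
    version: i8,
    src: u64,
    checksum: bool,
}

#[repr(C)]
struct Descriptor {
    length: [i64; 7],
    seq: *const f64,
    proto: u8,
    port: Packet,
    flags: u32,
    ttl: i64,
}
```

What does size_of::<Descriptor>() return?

Packet: 0..2  window  (2B, 2-aligned); 2..3  version  (1B, 1-aligned); 3..8  -- padding (5B); 8..16  src  (8B, 8-aligned); 16..17  checksum  (1B, 1-aligned); 17..24  -- tail padding (7B); sizeof = 24, alignof = 8
0..56  length  (56B, 8-aligned)
56..64  seq  (8B, 8-aligned)
64..65  proto  (1B, 1-aligned)
65..72  -- padding (7B)
72..96  port  (24B, 8-aligned)
96..100  flags  (4B, 4-aligned)
100..104  -- padding (4B)
104..112  ttl  (8B, 8-aligned)
sizeof = 112, alignof = 8

112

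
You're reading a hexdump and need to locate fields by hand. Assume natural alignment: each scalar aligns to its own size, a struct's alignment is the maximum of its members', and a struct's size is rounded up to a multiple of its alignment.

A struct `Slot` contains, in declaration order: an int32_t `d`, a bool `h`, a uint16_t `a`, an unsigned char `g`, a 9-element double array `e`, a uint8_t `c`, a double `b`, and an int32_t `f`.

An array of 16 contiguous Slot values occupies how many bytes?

d at 0 (size 4, align 4) → ends 4
h at 4 (size 1, align 1) → ends 5
pad 1 to align 2 for a
a at 6 (size 2, align 2) → ends 8
g at 8 (size 1, align 1) → ends 9
pad 7 to align 8 for e
e at 16 (size 72, align 8) → ends 88
c at 88 (size 1, align 1) → ends 89
pad 7 to align 8 for b
b at 96 (size 8, align 8) → ends 104
f at 104 (size 4, align 4) → ends 108
tail pad 4 to reach multiple of 8
total 112 bytes, alignment 8
array of 16: 16 × 112 = 1792

1792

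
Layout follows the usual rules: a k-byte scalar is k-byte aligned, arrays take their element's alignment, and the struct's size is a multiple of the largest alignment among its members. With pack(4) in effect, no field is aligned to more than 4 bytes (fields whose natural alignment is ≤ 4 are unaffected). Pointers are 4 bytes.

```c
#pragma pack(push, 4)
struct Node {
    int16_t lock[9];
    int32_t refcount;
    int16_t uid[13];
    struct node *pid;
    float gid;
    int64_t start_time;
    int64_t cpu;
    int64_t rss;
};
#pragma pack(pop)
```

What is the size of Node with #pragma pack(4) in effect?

0..18  lock  (18B, 2-aligned)
18..20  -- padding (2B)
20..24  refcount  (4B, 4-aligned)
24..50  uid  (26B, 2-aligned)
50..52  -- padding (2B)
52..56  pid  (4B, 4-aligned)
56..60  gid  (4B, 4-aligned)
60..68  start_time  (8B, 4-aligned)
68..76  cpu  (8B, 4-aligned)
76..84  rss  (8B, 4-aligned)
sizeof = 84, alignof = 4

84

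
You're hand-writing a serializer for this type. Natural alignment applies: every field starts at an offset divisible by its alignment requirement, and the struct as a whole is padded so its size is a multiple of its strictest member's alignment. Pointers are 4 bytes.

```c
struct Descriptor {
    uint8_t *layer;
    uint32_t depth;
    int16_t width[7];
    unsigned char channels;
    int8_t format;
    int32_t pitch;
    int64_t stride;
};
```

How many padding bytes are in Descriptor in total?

0..4  layer  (4B, 4-aligned)
4..8  depth  (4B, 4-aligned)
8..22  width  (14B, 2-aligned)
22..23  channels  (1B, 1-aligned)
23..24  format  (1B, 1-aligned)
24..28  pitch  (4B, 4-aligned)
28..32  -- padding (4B)
32..40  stride  (8B, 8-aligned)
sizeof = 40, alignof = 8
data bytes 36, size 40 → padding 4

4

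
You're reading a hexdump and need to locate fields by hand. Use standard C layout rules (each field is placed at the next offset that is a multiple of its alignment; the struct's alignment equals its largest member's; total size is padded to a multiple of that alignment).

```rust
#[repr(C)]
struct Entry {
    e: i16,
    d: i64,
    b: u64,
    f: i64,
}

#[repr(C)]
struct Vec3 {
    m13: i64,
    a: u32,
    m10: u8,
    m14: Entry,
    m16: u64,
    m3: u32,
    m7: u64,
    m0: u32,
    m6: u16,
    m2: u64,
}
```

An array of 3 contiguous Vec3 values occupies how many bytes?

264

Entry: @0: e [2B, align 2] → 2; +6 pad (align 8); @8: d [8B, align 8] → 16; @16: b [8B, align 8] → 24; @24: f [8B, align 8] → 32; size 32, align 8
@0: m13 [8B, align 8] → 8
@8: a [4B, align 4] → 12
@12: m10 [1B, align 1] → 13
+3 pad (align 8)
@16: m14 [32B, align 8] → 48
@48: m16 [8B, align 8] → 56
@56: m3 [4B, align 4] → 60
+4 pad (align 8)
@64: m7 [8B, align 8] → 72
@72: m0 [4B, align 4] → 76
@76: m6 [2B, align 2] → 78
+2 pad (align 8)
@80: m2 [8B, align 8] → 88
size 88, align 8
array of 3: 3 × 88 = 264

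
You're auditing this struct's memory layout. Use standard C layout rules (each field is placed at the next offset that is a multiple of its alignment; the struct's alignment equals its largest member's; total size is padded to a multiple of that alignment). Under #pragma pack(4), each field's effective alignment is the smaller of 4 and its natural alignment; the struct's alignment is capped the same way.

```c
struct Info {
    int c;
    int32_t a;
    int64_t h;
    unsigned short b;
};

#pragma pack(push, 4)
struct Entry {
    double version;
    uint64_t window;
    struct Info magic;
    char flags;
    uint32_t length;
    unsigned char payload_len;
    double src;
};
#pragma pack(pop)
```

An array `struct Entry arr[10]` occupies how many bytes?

Info: 0..4  c  (4B, 4-aligned); 4..8  a  (4B, 4-aligned); 8..16  h  (8B, 8-aligned); 16..18  b  (2B, 2-aligned); 18..24  -- tail padding (6B); sizeof = 24, alignof = 8
0..8  version  (8B, 4-aligned)
8..16  window  (8B, 4-aligned)
16..40  magic  (24B, 4-aligned)
40..41  flags  (1B, 1-aligned)
41..44  -- padding (3B)
44..48  length  (4B, 4-aligned)
48..49  payload_len  (1B, 1-aligned)
49..52  -- padding (3B)
52..60  src  (8B, 4-aligned)
sizeof = 60, alignof = 4
array of 10: 10 × 60 = 600

600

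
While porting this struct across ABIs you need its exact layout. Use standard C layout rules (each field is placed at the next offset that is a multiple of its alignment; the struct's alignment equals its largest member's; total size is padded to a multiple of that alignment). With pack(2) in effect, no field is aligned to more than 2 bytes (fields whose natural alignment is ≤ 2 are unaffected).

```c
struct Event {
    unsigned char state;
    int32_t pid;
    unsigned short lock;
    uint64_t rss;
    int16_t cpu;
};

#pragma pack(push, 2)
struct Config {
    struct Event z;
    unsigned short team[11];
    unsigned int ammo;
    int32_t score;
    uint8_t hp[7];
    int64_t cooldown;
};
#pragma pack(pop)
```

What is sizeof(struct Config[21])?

1638

Event: state at 0 (size 1, align 1) → ends 1; pad 3 to align 4 for pid; pid at 4 (size 4, align 4) → ends 8; lock at 8 (size 2, align 2) → ends 10; pad 6 to align 8 for rss; rss at 16 (size 8, align 8) → ends 24; cpu at 24 (size 2, align 2) → ends 26; tail pad 6 to reach multiple of 8; total 32 bytes, alignment 8
z at 0 (size 32, align 2) → ends 32
team at 32 (size 22, align 2) → ends 54
ammo at 54 (size 4, align 2) → ends 58
score at 58 (size 4, align 2) → ends 62
hp at 62 (size 7, align 1) → ends 69
pad 1 to align 2 for cooldown
cooldown at 70 (size 8, align 2) → ends 78
total 78 bytes, alignment 2
array of 21: 21 × 78 = 1638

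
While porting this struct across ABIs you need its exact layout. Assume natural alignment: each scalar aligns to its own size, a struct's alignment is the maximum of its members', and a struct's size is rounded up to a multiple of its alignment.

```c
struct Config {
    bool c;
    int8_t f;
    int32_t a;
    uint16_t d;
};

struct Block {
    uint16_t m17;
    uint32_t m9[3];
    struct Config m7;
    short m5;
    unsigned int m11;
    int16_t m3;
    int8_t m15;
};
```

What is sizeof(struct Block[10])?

400

Config: @0: c [1B, align 1] → 1; @1: f [1B, align 1] → 2; +2 pad (align 4); @4: a [4B, align 4] → 8; @8: d [2B, align 2] → 10; +2 tail pad (align 4); size 12, align 4
@0: m17 [2B, align 2] → 2
+2 pad (align 4)
@4: m9 [12B, align 4] → 16
@16: m7 [12B, align 4] → 28
@28: m5 [2B, align 2] → 30
+2 pad (align 4)
@32: m11 [4B, align 4] → 36
@36: m3 [2B, align 2] → 38
@38: m15 [1B, align 1] → 39
+1 tail pad (align 4)
size 40, align 4
array of 10: 10 × 40 = 400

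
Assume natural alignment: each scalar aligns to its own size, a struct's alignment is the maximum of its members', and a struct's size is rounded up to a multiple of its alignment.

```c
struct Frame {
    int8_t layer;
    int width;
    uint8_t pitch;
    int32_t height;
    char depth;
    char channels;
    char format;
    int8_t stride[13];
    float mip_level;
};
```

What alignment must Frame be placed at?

4

member alignments: layer=1, width=4, pitch=1, height=4, depth=1, channels=1, format=1, stride=1, mip_level=4
max = 4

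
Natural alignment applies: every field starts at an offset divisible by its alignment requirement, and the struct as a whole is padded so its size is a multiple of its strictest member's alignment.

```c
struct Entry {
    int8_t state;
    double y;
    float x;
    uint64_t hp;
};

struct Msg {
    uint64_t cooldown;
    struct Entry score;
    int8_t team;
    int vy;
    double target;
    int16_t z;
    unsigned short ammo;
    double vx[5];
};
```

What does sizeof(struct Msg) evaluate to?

104

Entry: state at 0 (size 1, align 1) → ends 1; pad 7 to align 8 for y; y at 8 (size 8, align 8) → ends 16; x at 16 (size 4, align 4) → ends 20; pad 4 to align 8 for hp; hp at 24 (size 8, align 8) → ends 32; total 32 bytes, alignment 8
cooldown at 0 (size 8, align 8) → ends 8
score at 8 (size 32, align 8) → ends 40
team at 40 (size 1, align 1) → ends 41
pad 3 to align 4 for vy
vy at 44 (size 4, align 4) → ends 48
target at 48 (size 8, align 8) → ends 56
z at 56 (size 2, align 2) → ends 58
ammo at 58 (size 2, align 2) → ends 60
pad 4 to align 8 for vx
vx at 64 (size 40, align 8) → ends 104
total 104 bytes, alignment 8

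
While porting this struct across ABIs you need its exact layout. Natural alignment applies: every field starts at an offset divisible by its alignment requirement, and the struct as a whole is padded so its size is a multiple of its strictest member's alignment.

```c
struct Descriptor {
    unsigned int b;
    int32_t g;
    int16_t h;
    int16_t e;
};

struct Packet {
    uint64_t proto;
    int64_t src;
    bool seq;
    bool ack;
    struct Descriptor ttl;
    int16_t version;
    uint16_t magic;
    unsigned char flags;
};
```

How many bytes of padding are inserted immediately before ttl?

Descriptor: b at 0 (size 4, align 4) → ends 4; g at 4 (size 4, align 4) → ends 8; h at 8 (size 2, align 2) → ends 10; e at 10 (size 2, align 2) → ends 12; total 12 bytes, alignment 4
proto at 0 (size 8, align 8) → ends 8
src at 8 (size 8, align 8) → ends 16
seq at 16 (size 1, align 1) → ends 17
ack at 17 (size 1, align 1) → ends 18
pad 2 to align 4 for ttl
ttl at 20 (size 12, align 4) → ends 32

2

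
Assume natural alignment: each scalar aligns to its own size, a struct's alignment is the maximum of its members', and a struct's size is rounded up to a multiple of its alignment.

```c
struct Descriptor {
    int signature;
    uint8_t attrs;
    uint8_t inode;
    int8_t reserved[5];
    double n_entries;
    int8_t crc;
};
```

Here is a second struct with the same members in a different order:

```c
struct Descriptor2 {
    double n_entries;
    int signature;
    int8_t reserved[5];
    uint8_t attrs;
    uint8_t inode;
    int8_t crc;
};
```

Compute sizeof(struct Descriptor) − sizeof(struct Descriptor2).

signature at 0 (size 4, align 4) → ends 4
attrs at 4 (size 1, align 1) → ends 5
inode at 5 (size 1, align 1) → ends 6
reserved at 6 (size 5, align 1) → ends 11
pad 5 to align 8 for n_entries
n_entries at 16 (size 8, align 8) → ends 24
crc at 24 (size 1, align 1) → ends 25
tail pad 7 to reach multiple of 8
total 32 bytes, alignment 8
— Descriptor2 —
n_entries at 0 (size 8, align 8) → ends 8
signature at 8 (size 4, align 4) → ends 12
reserved at 12 (size 5, align 1) → ends 17
attrs at 17 (size 1, align 1) → ends 18
inode at 18 (size 1, align 1) → ends 19
crc at 19 (size 1, align 1) → ends 20
tail pad 4 to reach multiple of 8
total 24 bytes, alignment 8
32 − 24 = 8

8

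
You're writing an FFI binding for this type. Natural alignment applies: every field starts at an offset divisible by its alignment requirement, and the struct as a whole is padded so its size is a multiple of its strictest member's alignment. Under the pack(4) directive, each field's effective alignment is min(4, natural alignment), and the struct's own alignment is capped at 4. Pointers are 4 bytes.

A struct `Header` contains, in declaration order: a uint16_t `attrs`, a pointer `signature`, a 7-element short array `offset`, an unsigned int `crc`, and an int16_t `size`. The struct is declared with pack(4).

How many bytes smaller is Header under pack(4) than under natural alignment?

natural layout:
  @0: attrs [2B, align 2] → 2
  +2 pad (align 4)
  @4: signature [4B, align 4] → 8
  @8: offset [14B, align 2] → 22
  +2 pad (align 4)
  @24: crc [4B, align 4] → 28
  @28: size [2B, align 2] → 30
  +2 tail pad (align 4)
  size 32, align 4
packed(4) layout:
  @0: attrs [2B, align 2] → 2
  +2 pad (align 4)
  @4: signature [4B, align 4] → 8
  @8: offset [14B, align 2] → 22
  +2 pad (align 4)
  @24: crc [4B, align 4] → 28
  @28: size [2B, align 2] → 30
  +2 tail pad (align 4)
  size 32, align 4
32 − 32 = 0

0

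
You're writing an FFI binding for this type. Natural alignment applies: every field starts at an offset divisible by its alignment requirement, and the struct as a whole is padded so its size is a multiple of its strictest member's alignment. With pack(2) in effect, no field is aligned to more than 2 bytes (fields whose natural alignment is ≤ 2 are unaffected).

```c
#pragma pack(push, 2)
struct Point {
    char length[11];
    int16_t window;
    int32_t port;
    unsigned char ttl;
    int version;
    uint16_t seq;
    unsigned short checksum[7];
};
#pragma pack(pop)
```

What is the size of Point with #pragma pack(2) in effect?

@0: length [11B, align 1] → 11
+1 pad (align 2)
@12: window [2B, align 2] → 14
@14: port [4B, align 2] → 18
@18: ttl [1B, align 1] → 19
+1 pad (align 2)
@20: version [4B, align 2] → 24
@24: seq [2B, align 2] → 26
@26: checksum [14B, align 2] → 40
size 40, align 2

40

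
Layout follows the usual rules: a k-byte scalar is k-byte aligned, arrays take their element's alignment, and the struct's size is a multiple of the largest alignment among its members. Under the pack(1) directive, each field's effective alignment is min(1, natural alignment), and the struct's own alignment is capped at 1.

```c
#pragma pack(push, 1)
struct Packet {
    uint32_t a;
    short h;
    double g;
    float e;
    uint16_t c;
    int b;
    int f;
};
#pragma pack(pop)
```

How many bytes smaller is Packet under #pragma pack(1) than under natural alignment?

4

natural layout:
  0..4  a  (4B, 4-aligned)
  4..6  h  (2B, 2-aligned)
  6..8  -- padding (2B)
  8..16  g  (8B, 8-aligned)
  16..20  e  (4B, 4-aligned)
  20..22  c  (2B, 2-aligned)
  22..24  -- padding (2B)
  24..28  b  (4B, 4-aligned)
  28..32  f  (4B, 4-aligned)
  sizeof = 32, alignof = 8
packed(1) layout:
  0..4  a  (4B, 1-aligned)
  4..6  h  (2B, 1-aligned)
  6..14  g  (8B, 1-aligned)
  14..18  e  (4B, 1-aligned)
  18..20  c  (2B, 1-aligned)
  20..24  b  (4B, 1-aligned)
  24..28  f  (4B, 1-aligned)
  sizeof = 28, alignof = 1
32 − 28 = 4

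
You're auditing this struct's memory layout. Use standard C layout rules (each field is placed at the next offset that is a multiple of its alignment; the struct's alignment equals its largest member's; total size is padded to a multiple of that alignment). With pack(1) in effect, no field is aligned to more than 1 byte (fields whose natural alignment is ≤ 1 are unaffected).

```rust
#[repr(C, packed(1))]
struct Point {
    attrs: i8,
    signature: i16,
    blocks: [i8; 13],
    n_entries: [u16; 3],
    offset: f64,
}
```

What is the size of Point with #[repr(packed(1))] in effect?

@0: attrs [1B, align 1] → 1
@1: signature [2B, align 1] → 3
@3: blocks [13B, align 1] → 16
@16: n_entries [6B, align 1] → 22
@22: offset [8B, align 1] → 30
size 30, align 1

30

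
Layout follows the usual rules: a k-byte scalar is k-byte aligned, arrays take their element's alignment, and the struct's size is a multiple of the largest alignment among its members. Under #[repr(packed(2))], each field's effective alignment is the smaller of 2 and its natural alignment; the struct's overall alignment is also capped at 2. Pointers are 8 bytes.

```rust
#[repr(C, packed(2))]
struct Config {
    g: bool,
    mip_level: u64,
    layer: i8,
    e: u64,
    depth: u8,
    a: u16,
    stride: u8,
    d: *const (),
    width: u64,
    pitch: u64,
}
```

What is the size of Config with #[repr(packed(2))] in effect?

50

0..1  g  (1B, 1-aligned)
1..2  -- padding (1B)
2..10  mip_level  (8B, 2-aligned)
10..11  layer  (1B, 1-aligned)
11..12  -- padding (1B)
12..20  e  (8B, 2-aligned)
20..21  depth  (1B, 1-aligned)
21..22  -- padding (1B)
22..24  a  (2B, 2-aligned)
24..25  stride  (1B, 1-aligned)
25..26  -- padding (1B)
26..34  d  (8B, 2-aligned)
34..42  width  (8B, 2-aligned)
42..50  pitch  (8B, 2-aligned)
sizeof = 50, alignof = 2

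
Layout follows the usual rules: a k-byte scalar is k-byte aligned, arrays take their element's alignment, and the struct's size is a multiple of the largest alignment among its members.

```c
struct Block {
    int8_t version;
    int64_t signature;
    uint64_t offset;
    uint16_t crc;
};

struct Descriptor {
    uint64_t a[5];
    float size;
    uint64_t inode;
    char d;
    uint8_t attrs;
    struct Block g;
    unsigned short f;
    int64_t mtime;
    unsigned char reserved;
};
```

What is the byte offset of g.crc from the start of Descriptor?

88

Block: 0..1  version  (1B, 1-aligned); 1..8  -- padding (7B); 8..16  signature  (8B, 8-aligned); 16..24  offset  (8B, 8-aligned); 24..26  crc  (2B, 2-aligned); 26..32  -- tail padding (6B); sizeof = 32, alignof = 8
0..40  a  (40B, 8-aligned)
40..44  size  (4B, 4-aligned)
44..48  -- padding (4B)
48..56  inode  (8B, 8-aligned)
56..57  d  (1B, 1-aligned)
57..58  attrs  (1B, 1-aligned)
58..64  -- padding (6B)
64..96  g  (32B, 8-aligned)
within Block: crc at 24
64 + 24 = 88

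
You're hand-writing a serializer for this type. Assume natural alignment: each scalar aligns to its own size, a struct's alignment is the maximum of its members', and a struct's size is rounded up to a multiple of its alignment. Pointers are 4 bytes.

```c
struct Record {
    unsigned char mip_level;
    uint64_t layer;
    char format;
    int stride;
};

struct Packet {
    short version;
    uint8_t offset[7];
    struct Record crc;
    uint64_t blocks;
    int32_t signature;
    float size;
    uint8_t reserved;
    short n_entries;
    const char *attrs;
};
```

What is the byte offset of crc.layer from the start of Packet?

Record: mip_level at 0 (size 1, align 1) → ends 1; pad 7 to align 8 for layer; layer at 8 (size 8, align 8) → ends 16; format at 16 (size 1, align 1) → ends 17; pad 3 to align 4 for stride; stride at 20 (size 4, align 4) → ends 24; total 24 bytes, alignment 8
version at 0 (size 2, align 2) → ends 2
offset at 2 (size 7, align 1) → ends 9
pad 7 to align 8 for crc
crc at 16 (size 24, align 8) → ends 40
within Record: layer at 8
16 + 8 = 24

24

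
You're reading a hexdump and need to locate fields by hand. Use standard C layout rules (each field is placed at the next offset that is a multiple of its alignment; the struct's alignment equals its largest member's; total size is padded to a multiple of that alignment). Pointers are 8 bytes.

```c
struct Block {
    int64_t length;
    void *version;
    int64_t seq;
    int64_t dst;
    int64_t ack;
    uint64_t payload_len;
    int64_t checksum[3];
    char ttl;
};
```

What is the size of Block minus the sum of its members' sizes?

length at 0 (size 8, align 8) → ends 8
version at 8 (size 8, align 8) → ends 16
seq at 16 (size 8, align 8) → ends 24
dst at 24 (size 8, align 8) → ends 32
ack at 32 (size 8, align 8) → ends 40
payload_len at 40 (size 8, align 8) → ends 48
checksum at 48 (size 24, align 8) → ends 72
ttl at 72 (size 1, align 1) → ends 73
tail pad 7 to reach multiple of 8
total 80 bytes, alignment 8
data bytes 73, size 80 → padding 7

7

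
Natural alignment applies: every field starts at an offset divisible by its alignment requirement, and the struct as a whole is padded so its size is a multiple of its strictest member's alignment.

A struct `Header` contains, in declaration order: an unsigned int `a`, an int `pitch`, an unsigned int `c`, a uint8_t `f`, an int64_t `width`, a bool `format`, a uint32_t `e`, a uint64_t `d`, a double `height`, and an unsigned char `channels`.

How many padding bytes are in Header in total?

0..4  a  (4B, 4-aligned)
4..8  pitch  (4B, 4-aligned)
8..12  c  (4B, 4-aligned)
12..13  f  (1B, 1-aligned)
13..16  -- padding (3B)
16..24  width  (8B, 8-aligned)
24..25  format  (1B, 1-aligned)
25..28  -- padding (3B)
28..32  e  (4B, 4-aligned)
32..40  d  (8B, 8-aligned)
40..48  height  (8B, 8-aligned)
48..49  channels  (1B, 1-aligned)
49..56  -- tail padding (7B)
sizeof = 56, alignof = 8
data bytes 43, size 56 → padding 13

13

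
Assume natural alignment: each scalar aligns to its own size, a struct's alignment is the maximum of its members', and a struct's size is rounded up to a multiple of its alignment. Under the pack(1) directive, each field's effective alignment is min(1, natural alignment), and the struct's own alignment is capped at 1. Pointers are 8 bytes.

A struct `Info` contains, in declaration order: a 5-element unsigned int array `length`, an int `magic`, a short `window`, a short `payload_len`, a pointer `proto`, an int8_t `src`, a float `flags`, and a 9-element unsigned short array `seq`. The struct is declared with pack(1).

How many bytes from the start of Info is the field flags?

@0: length [20B, align 1] → 20
@20: magic [4B, align 1] → 24
@24: window [2B, align 1] → 26
@26: payload_len [2B, align 1] → 28
@28: proto [8B, align 1] → 36
@36: src [1B, align 1] → 37
@37: flags [4B, align 1] → 41

37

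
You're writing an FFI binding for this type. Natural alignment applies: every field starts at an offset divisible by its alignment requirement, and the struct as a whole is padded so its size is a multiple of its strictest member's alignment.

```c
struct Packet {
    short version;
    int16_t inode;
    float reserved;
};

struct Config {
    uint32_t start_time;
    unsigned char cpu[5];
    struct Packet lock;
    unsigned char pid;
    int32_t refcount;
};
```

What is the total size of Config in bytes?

28 bytes

Packet: @0: version [2B, align 2] → 2; @2: inode [2B, align 2] → 4; @4: reserved [4B, align 4] → 8; size 8, align 4
@0: start_time [4B, align 4] → 4
@4: cpu [5B, align 1] → 9
+3 pad (align 4)
@12: lock [8B, align 4] → 20
@20: pid [1B, align 1] → 21
+3 pad (align 4)
@24: refcount [4B, align 4] → 28
size 28, align 4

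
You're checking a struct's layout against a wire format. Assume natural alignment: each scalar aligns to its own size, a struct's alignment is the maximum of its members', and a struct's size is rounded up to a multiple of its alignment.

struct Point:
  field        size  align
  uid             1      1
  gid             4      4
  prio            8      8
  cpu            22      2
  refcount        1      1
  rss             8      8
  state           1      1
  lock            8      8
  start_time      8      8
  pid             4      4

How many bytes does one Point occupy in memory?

80 bytes

uid at 0 (size 1, align 1) → ends 1
pad 3 to align 4 for gid
gid at 4 (size 4, align 4) → ends 8
prio at 8 (size 8, align 8) → ends 16
cpu at 16 (size 22, align 2) → ends 38
refcount at 38 (size 1, align 1) → ends 39
pad 1 to align 8 for rss
rss at 40 (size 8, align 8) → ends 48
state at 48 (size 1, align 1) → ends 49
pad 7 to align 8 for lock
lock at 56 (size 8, align 8) → ends 64
start_time at 64 (size 8, align 8) → ends 72
pid at 72 (size 4, align 4) → ends 76
tail pad 4 to reach multiple of 8
total 80 bytes, alignment 8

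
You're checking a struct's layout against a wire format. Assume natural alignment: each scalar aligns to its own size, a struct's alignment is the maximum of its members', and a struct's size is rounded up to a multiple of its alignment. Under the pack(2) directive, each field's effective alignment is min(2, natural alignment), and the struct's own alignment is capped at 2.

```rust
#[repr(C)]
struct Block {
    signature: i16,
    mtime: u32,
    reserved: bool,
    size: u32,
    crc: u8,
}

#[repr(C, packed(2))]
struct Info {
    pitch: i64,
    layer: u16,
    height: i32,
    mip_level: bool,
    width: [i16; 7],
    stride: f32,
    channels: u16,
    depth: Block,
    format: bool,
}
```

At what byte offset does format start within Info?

56

Block: 0..2  signature  (2B, 2-aligned); 2..4  -- padding (2B); 4..8  mtime  (4B, 4-aligned); 8..9  reserved  (1B, 1-aligned); 9..12  -- padding (3B); 12..16  size  (4B, 4-aligned); 16..17  crc  (1B, 1-aligned); 17..20  -- tail padding (3B); sizeof = 20, alignof = 4
0..8  pitch  (8B, 2-aligned)
8..10  layer  (2B, 2-aligned)
10..14  height  (4B, 2-aligned)
14..15  mip_level  (1B, 1-aligned)
15..16  -- padding (1B)
16..30  width  (14B, 2-aligned)
30..34  stride  (4B, 2-aligned)
34..36  channels  (2B, 2-aligned)
36..56  depth  (20B, 2-aligned)
56..57  format  (1B, 1-aligned)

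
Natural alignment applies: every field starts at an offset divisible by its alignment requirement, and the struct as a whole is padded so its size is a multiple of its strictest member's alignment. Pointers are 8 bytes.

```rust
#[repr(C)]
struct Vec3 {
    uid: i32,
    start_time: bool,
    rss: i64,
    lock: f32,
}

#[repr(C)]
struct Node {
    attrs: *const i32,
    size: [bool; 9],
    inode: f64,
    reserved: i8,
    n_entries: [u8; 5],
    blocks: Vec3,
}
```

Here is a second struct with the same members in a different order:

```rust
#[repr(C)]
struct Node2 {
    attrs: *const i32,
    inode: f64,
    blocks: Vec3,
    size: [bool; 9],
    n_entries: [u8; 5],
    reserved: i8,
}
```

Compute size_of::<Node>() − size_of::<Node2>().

8

Vec3: uid at 0 (size 4, align 4) → ends 4; start_time at 4 (size 1, align 1) → ends 5; pad 3 to align 8 for rss; rss at 8 (size 8, align 8) → ends 16; lock at 16 (size 4, align 4) → ends 20; tail pad 4 to reach multiple of 8; total 24 bytes, alignment 8
attrs at 0 (size 8, align 8) → ends 8
size at 8 (size 9, align 1) → ends 17
pad 7 to align 8 for inode
inode at 24 (size 8, align 8) → ends 32
reserved at 32 (size 1, align 1) → ends 33
n_entries at 33 (size 5, align 1) → ends 38
pad 2 to align 8 for blocks
blocks at 40 (size 24, align 8) → ends 64
total 64 bytes, alignment 8
— Node2 —
attrs at 0 (size 8, align 8) → ends 8
inode at 8 (size 8, align 8) → ends 16
blocks at 16 (size 24, align 8) → ends 40
size at 40 (size 9, align 1) → ends 49
n_entries at 49 (size 5, align 1) → ends 54
reserved at 54 (size 1, align 1) → ends 55
tail pad 1 to reach multiple of 8
total 56 bytes, alignment 8
64 − 56 = 8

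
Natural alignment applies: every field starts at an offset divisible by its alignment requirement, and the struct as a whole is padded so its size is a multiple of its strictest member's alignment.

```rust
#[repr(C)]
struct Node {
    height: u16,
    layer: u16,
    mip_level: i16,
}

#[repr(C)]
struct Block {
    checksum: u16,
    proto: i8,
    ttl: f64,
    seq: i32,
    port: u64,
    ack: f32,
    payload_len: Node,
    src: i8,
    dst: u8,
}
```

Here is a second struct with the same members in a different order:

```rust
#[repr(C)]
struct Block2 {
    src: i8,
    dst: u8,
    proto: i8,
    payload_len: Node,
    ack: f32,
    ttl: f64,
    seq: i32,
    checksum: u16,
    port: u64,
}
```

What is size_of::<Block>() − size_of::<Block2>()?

Node: @0: height [2B, align 2] → 2; @2: layer [2B, align 2] → 4; @4: mip_level [2B, align 2] → 6; size 6, align 2
@0: checksum [2B, align 2] → 2
@2: proto [1B, align 1] → 3
+5 pad (align 8)
@8: ttl [8B, align 8] → 16
@16: seq [4B, align 4] → 20
+4 pad (align 8)
@24: port [8B, align 8] → 32
@32: ack [4B, align 4] → 36
@36: payload_len [6B, align 2] → 42
@42: src [1B, align 1] → 43
@43: dst [1B, align 1] → 44
+4 tail pad (align 8)
size 48, align 8
— Block2 —
@0: src [1B, align 1] → 1
@1: dst [1B, align 1] → 2
@2: proto [1B, align 1] → 3
+1 pad (align 2)
@4: payload_len [6B, align 2] → 10
+2 pad (align 4)
@12: ack [4B, align 4] → 16
@16: ttl [8B, align 8] → 24
@24: seq [4B, align 4] → 28
@28: checksum [2B, align 2] → 30
+2 pad (align 8)
@32: port [8B, align 8] → 40
size 40, align 8
48 − 40 = 8

8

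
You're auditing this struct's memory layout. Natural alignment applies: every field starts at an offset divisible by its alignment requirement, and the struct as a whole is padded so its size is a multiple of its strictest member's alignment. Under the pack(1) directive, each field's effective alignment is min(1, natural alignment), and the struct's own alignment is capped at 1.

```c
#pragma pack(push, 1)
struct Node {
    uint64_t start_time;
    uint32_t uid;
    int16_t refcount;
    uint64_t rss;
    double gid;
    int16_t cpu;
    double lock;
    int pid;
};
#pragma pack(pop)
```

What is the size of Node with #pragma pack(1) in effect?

44

@0: start_time [8B, align 1] → 8
@8: uid [4B, align 1] → 12
@12: refcount [2B, align 1] → 14
@14: rss [8B, align 1] → 22
@22: gid [8B, align 1] → 30
@30: cpu [2B, align 1] → 32
@32: lock [8B, align 1] → 40
@40: pid [4B, align 1] → 44
size 44, align 1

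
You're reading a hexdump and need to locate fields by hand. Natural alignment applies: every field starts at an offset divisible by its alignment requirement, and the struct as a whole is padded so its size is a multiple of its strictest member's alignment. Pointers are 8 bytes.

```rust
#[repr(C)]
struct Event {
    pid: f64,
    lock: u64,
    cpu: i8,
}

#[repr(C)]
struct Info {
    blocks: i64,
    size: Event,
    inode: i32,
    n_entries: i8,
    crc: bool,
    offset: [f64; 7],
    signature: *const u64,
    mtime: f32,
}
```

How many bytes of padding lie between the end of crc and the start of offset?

2

Event: @0: pid [8B, align 8] → 8; @8: lock [8B, align 8] → 16; @16: cpu [1B, align 1] → 17; +7 tail pad (align 8); size 24, align 8
@0: blocks [8B, align 8] → 8
@8: size [24B, align 8] → 32
@32: inode [4B, align 4] → 36
@36: n_entries [1B, align 1] → 37
@37: crc [1B, align 1] → 38
+2 pad (align 8)
@40: offset [56B, align 8] → 96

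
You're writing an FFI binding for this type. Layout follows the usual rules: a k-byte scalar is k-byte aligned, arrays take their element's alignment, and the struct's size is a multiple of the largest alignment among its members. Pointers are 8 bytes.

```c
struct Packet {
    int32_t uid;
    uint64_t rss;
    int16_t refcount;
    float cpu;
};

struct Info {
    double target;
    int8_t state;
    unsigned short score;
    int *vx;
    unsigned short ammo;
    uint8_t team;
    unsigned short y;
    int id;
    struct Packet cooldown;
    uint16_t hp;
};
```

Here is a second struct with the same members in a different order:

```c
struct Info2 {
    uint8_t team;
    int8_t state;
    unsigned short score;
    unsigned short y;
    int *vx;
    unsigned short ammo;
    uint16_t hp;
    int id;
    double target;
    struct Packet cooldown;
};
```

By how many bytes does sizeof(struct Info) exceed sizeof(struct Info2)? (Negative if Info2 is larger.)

Packet: uid at 0 (size 4, align 4) → ends 4; pad 4 to align 8 for rss; rss at 8 (size 8, align 8) → ends 16; refcount at 16 (size 2, align 2) → ends 18; pad 2 to align 4 for cpu; cpu at 20 (size 4, align 4) → ends 24; total 24 bytes, alignment 8
target at 0 (size 8, align 8) → ends 8
state at 8 (size 1, align 1) → ends 9
pad 1 to align 2 for score
score at 10 (size 2, align 2) → ends 12
pad 4 to align 8 for vx
vx at 16 (size 8, align 8) → ends 24
ammo at 24 (size 2, align 2) → ends 26
team at 26 (size 1, align 1) → ends 27
pad 1 to align 2 for y
y at 28 (size 2, align 2) → ends 30
pad 2 to align 4 for id
id at 32 (size 4, align 4) → ends 36
pad 4 to align 8 for cooldown
cooldown at 40 (size 24, align 8) → ends 64
hp at 64 (size 2, align 2) → ends 66
tail pad 6 to reach multiple of 8
total 72 bytes, alignment 8
— Info2 —
team at 0 (size 1, align 1) → ends 1
state at 1 (size 1, align 1) → ends 2
score at 2 (size 2, align 2) → ends 4
y at 4 (size 2, align 2) → ends 6
pad 2 to align 8 for vx
vx at 8 (size 8, align 8) → ends 16
ammo at 16 (size 2, align 2) → ends 18
hp at 18 (size 2, align 2) → ends 20
id at 20 (size 4, align 4) → ends 24
target at 24 (size 8, align 8) → ends 32
cooldown at 32 (size 24, align 8) → ends 56
total 56 bytes, alignment 8
72 − 56 = 16

16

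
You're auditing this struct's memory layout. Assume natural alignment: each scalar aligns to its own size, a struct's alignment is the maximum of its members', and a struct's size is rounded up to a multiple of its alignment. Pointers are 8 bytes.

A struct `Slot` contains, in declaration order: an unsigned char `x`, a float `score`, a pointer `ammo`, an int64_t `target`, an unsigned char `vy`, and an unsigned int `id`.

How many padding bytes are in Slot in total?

6

@0: x [1B, align 1] → 1
+3 pad (align 4)
@4: score [4B, align 4] → 8
@8: ammo [8B, align 8] → 16
@16: target [8B, align 8] → 24
@24: vy [1B, align 1] → 25
+3 pad (align 4)
@28: id [4B, align 4] → 32
size 32, align 8
data bytes 26, size 32 → padding 6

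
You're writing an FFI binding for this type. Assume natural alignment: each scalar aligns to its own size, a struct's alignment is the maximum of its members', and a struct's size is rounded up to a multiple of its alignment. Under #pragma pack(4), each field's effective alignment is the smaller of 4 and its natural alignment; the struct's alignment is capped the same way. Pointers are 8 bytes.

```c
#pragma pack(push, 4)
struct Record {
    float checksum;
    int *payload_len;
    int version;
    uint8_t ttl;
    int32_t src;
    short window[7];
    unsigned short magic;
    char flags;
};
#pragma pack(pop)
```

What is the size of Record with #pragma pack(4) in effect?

checksum at 0 (size 4, align 4) → ends 4
payload_len at 4 (size 8, align 4) → ends 12
version at 12 (size 4, align 4) → ends 16
ttl at 16 (size 1, align 1) → ends 17
pad 3 to align 4 for src
src at 20 (size 4, align 4) → ends 24
window at 24 (size 14, align 2) → ends 38
magic at 38 (size 2, align 2) → ends 40
flags at 40 (size 1, align 1) → ends 41
tail pad 3 to reach multiple of 4
total 44 bytes, alignment 4

44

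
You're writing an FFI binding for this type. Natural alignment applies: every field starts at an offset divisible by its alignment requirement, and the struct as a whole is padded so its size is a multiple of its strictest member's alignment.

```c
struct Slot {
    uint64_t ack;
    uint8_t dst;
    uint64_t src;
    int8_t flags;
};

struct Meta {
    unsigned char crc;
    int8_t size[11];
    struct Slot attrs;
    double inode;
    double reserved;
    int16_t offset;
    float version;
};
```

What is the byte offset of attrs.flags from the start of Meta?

40

Slot: 0..8  ack  (8B, 8-aligned); 8..9  dst  (1B, 1-aligned); 9..16  -- padding (7B); 16..24  src  (8B, 8-aligned); 24..25  flags  (1B, 1-aligned); 25..32  -- tail padding (7B); sizeof = 32, alignof = 8
0..1  crc  (1B, 1-aligned)
1..12  size  (11B, 1-aligned)
12..16  -- padding (4B)
16..48  attrs  (32B, 8-aligned)
within Slot: flags at 24
16 + 24 = 40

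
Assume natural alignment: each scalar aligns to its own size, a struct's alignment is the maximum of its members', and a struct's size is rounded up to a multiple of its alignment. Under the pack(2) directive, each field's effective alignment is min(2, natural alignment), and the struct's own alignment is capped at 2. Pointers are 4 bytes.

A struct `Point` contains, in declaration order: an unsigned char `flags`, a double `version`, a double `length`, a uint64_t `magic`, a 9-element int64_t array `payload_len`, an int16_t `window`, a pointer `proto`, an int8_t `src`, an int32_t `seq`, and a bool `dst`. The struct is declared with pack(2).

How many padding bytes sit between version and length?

0..1  flags  (1B, 1-aligned)
1..2  -- padding (1B)
2..10  version  (8B, 2-aligned)
10..18  length  (8B, 2-aligned)

0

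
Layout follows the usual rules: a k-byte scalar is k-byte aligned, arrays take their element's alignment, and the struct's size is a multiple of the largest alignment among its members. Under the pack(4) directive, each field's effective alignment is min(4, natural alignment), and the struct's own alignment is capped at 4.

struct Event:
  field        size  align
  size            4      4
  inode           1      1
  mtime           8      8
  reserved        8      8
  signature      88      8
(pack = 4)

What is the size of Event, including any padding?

@0: size [4B, align 4] → 4
@4: inode [1B, align 1] → 5
+3 pad (align 4)
@8: mtime [8B, align 4] → 16
@16: reserved [8B, align 4] → 24
@24: signature [88B, align 4] → 112
size 112, align 4

112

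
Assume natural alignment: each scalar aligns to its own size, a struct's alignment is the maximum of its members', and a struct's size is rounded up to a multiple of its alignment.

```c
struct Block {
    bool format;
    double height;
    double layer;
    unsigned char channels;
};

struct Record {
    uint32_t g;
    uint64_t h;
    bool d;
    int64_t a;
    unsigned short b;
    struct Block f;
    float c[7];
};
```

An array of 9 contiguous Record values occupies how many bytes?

936

Block: format at 0 (size 1, align 1) → ends 1; pad 7 to align 8 for height; height at 8 (size 8, align 8) → ends 16; layer at 16 (size 8, align 8) → ends 24; channels at 24 (size 1, align 1) → ends 25; tail pad 7 to reach multiple of 8; total 32 bytes, alignment 8
g at 0 (size 4, align 4) → ends 4
pad 4 to align 8 for h
h at 8 (size 8, align 8) → ends 16
d at 16 (size 1, align 1) → ends 17
pad 7 to align 8 for a
a at 24 (size 8, align 8) → ends 32
b at 32 (size 2, align 2) → ends 34
pad 6 to align 8 for f
f at 40 (size 32, align 8) → ends 72
c at 72 (size 28, align 4) → ends 100
tail pad 4 to reach multiple of 8
total 104 bytes, alignment 8
array of 9: 9 × 104 = 936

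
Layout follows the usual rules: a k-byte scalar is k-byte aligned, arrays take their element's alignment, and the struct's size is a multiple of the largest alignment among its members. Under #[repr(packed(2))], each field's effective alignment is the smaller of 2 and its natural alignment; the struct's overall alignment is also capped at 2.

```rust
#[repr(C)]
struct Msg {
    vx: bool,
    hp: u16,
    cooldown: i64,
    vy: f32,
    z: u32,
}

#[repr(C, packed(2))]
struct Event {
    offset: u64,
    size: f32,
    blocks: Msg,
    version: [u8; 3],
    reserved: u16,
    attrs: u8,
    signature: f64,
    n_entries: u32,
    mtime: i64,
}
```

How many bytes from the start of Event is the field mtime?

Msg: @0: vx [1B, align 1] → 1; +1 pad (align 2); @2: hp [2B, align 2] → 4; +4 pad (align 8); @8: cooldown [8B, align 8] → 16; @16: vy [4B, align 4] → 20; @20: z [4B, align 4] → 24; size 24, align 8
@0: offset [8B, align 2] → 8
@8: size [4B, align 2] → 12
@12: blocks [24B, align 2] → 36
@36: version [3B, align 1] → 39
+1 pad (align 2)
@40: reserved [2B, align 2] → 42
@42: attrs [1B, align 1] → 43
+1 pad (align 2)
@44: signature [8B, align 2] → 52
@52: n_entries [4B, align 2] → 56
@56: mtime [8B, align 2] → 64

56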